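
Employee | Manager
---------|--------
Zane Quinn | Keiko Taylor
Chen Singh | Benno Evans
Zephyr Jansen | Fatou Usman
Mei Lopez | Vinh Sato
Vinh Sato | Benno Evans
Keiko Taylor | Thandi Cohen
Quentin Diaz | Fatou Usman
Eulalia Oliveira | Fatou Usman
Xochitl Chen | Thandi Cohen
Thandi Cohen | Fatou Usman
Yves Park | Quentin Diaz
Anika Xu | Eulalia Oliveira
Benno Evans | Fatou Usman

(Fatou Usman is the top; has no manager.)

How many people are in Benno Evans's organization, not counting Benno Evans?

Benno Evans directly manages Vinh Sato, Chen Singh. Under Vinh Sato: Mei Lopez (1). Chen Singh has no reports. So Benno Evans's organization is 2 direct reports plus everyone under them: 2 + 1 = 3.

3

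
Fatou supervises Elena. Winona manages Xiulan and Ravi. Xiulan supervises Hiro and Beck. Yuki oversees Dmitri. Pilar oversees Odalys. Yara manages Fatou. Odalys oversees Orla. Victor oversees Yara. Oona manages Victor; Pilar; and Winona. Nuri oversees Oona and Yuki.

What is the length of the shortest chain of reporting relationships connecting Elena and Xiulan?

6

Elena is 4 levels below Oona, and Xiulan is 2 levels below Oona (their lowest common manager). The shortest path runs up from Elena to Oona and back down to Xiulan: 4 + 2 = 6 links.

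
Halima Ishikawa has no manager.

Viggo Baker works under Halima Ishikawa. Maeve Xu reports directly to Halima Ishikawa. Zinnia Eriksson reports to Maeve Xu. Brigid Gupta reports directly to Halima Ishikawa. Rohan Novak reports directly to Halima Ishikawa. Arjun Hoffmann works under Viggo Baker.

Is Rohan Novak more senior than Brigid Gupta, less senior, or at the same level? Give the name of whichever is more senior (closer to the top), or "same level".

Both Rohan Novak and Brigid Gupta are 1 level below Halima Ishikawa.

same level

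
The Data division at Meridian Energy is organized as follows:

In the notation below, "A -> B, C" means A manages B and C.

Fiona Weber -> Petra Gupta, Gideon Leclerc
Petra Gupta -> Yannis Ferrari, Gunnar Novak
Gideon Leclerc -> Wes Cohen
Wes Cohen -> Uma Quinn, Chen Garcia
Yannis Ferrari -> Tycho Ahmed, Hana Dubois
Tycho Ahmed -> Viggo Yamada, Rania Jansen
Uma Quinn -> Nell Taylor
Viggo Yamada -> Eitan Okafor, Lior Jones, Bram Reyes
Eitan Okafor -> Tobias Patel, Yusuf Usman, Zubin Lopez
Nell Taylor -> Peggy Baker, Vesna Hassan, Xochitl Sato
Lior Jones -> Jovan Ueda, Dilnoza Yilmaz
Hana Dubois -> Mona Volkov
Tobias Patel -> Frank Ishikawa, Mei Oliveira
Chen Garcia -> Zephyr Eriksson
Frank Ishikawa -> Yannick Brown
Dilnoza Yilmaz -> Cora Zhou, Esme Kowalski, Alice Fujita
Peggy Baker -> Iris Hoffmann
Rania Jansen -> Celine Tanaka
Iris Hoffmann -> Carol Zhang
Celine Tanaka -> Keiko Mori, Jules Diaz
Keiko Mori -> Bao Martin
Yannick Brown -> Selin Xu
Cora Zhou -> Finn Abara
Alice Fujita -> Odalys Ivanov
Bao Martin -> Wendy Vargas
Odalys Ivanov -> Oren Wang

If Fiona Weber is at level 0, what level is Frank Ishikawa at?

7

Chain from Frank Ishikawa up to Fiona Weber: Frank Ishikawa → Tobias Patel → Eitan Okafor → Viggo Yamada → Tycho Ahmed → Yannis Ferrari → Petra Gupta → Fiona Weber. That is 7 steps up, so Frank Ishikawa is 7 levels below Fiona Weber.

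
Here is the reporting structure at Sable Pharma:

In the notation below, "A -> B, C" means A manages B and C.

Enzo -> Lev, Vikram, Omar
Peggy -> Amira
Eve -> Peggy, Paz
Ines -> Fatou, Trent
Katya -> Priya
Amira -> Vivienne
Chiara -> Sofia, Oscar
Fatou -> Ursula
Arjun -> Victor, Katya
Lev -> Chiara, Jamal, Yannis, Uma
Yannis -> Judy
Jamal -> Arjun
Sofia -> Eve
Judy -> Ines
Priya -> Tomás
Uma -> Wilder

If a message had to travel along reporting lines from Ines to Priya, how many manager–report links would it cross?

7

Ines is 3 levels below Lev, and Priya is 4 levels below Lev (their lowest common manager). The shortest path runs up from Ines to Lev and back down to Priya: 3 + 4 = 7 links.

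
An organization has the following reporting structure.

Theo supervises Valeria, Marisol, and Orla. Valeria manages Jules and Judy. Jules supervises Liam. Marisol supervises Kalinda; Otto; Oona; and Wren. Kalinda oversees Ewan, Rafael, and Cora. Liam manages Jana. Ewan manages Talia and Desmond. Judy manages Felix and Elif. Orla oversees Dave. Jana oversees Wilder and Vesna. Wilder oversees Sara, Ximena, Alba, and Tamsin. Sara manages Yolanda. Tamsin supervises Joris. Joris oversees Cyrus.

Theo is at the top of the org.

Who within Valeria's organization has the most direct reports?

Wilder

Direct-report counts within Valeria's organization: Valeria has 2; Judy has 2; Jules has 1; Liam has 1; Jana has 2; Wilder has 4; Tamsin has 1; Joris has 1; Sara has 1. The largest is 4, held by Wilder.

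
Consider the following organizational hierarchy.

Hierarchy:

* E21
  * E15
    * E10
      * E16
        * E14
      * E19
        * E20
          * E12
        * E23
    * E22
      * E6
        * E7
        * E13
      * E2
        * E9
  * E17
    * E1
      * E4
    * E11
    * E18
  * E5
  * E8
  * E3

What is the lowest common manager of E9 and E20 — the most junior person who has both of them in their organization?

E15

E9's chain of managers is E2, E22, E15, E21. E20's chain of managers is E19, E10, E15, E21. The first manager that appears in both chains is E15.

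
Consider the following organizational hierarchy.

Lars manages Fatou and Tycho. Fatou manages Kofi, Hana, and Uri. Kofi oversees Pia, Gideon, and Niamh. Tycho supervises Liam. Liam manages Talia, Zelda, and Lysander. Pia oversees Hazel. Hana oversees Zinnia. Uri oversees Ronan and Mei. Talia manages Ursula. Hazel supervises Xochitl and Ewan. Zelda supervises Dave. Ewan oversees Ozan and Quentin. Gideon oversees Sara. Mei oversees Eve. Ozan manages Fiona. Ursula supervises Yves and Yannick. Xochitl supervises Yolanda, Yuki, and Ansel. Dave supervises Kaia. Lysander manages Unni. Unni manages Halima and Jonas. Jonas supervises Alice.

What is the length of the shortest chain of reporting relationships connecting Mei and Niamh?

4

Mei is 2 levels below Fatou, and Niamh is 2 levels below Fatou (their lowest common manager). The shortest path runs up from Mei to Fatou and back down to Niamh: 2 + 2 = 4 links.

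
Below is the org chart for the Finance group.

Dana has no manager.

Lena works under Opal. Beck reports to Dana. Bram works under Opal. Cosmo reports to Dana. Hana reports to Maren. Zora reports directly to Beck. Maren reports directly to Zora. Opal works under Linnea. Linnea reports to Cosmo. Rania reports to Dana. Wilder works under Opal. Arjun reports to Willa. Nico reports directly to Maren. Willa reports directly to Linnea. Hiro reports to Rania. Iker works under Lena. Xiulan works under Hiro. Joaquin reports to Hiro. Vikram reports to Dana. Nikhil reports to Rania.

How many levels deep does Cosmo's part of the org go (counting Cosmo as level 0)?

The longest chain under Cosmo runs Cosmo → Linnea → Opal → Lena → Iker, which is 4 levels below Cosmo.

4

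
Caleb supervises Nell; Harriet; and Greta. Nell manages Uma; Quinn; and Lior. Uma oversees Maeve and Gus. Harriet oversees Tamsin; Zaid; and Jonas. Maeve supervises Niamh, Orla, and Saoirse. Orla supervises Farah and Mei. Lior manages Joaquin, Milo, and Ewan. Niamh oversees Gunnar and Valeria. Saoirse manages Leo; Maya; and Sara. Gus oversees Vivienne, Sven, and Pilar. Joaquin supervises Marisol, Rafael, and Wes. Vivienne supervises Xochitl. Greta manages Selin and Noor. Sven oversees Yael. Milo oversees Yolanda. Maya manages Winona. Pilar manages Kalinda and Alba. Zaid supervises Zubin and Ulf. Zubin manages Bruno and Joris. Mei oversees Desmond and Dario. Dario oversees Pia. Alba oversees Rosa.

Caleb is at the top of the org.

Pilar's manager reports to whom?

Uma

Pilar reports to Gus, and Gus reports to Uma. So Pilar's skip-level manager is Uma.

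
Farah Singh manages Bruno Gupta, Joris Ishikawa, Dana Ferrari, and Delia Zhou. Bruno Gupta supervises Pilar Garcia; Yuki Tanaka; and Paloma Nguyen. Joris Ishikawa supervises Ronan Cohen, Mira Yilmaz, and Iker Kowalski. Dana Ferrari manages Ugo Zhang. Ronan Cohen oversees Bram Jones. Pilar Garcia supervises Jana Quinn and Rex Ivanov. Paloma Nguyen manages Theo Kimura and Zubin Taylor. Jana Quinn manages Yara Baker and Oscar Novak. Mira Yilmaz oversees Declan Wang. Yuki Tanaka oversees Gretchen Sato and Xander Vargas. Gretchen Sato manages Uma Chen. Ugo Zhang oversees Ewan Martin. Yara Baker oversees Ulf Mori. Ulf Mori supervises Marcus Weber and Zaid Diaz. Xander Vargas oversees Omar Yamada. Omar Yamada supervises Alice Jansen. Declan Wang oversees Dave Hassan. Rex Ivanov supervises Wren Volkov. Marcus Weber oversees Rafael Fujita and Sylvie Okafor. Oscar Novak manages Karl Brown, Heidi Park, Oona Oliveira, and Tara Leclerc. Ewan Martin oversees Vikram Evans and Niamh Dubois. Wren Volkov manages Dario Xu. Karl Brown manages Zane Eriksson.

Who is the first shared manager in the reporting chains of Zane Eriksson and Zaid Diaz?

Zane Eriksson's chain of managers is Karl Brown, Oscar Novak, Jana Quinn, Pilar Garcia, Bruno Gupta, Farah Singh. Zaid Diaz's chain of managers is Ulf Mori, Yara Baker, Jana Quinn, Pilar Garcia, Bruno Gupta, Farah Singh. The first manager that appears in both chains is Jana Quinn.

Jana Quinn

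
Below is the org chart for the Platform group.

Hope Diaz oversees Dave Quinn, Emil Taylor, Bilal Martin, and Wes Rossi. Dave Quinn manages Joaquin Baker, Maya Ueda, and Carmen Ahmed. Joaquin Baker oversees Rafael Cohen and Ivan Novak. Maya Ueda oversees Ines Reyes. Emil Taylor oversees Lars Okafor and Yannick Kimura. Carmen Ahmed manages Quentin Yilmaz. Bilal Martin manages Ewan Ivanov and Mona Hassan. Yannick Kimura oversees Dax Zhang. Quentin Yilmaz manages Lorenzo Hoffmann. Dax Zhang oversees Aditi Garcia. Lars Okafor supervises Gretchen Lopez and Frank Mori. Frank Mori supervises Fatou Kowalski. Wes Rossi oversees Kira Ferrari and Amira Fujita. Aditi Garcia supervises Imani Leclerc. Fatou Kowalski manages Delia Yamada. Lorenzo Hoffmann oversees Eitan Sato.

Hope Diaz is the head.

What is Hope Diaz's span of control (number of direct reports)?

4

Hope Diaz directly manages Dave Quinn, Emil Taylor, Bilal Martin, Wes Rossi. That is 4 direct reports.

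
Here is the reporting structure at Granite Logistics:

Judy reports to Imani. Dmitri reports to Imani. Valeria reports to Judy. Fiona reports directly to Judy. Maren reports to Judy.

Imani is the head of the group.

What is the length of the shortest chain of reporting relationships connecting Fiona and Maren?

Fiona is 1 level below Judy, and Maren is 1 level below Judy (their lowest common manager). The shortest path runs up from Fiona to Judy and back down to Maren: 1 + 1 = 2 links.

2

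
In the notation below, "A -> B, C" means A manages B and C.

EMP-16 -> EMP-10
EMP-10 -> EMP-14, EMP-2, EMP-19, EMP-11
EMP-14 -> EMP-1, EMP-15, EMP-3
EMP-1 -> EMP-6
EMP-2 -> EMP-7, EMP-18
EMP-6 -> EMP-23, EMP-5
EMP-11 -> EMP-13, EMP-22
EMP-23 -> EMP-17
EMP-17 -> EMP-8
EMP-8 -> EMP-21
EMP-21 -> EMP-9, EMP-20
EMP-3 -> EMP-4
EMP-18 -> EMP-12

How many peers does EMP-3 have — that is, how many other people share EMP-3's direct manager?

EMP-3 reports to EMP-14. EMP-14's other direct reports are EMP-1, EMP-15 — 2 peers.

2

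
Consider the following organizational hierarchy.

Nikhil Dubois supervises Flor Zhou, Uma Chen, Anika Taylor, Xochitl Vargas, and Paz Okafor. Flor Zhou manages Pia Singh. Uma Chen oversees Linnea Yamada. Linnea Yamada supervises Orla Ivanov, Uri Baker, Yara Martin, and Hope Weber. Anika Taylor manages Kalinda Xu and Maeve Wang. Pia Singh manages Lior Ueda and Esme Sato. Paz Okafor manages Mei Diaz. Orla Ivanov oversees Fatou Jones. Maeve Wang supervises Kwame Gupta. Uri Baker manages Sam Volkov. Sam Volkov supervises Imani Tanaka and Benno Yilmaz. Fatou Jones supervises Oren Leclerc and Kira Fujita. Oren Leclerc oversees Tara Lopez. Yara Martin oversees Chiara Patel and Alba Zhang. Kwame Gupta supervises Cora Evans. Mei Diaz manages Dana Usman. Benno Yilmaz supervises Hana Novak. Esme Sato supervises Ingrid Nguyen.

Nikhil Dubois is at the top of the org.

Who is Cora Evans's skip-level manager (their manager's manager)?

Maeve Wang

Cora Evans reports to Kwame Gupta, and Kwame Gupta reports to Maeve Wang. So Cora Evans's skip-level manager is Maeve Wang.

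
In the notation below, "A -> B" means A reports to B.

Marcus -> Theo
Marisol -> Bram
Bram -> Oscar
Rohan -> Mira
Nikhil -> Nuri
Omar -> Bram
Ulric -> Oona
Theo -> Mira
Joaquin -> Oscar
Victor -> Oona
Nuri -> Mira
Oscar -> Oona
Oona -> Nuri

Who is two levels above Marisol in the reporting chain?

Oscar

Marisol reports to Bram, and Bram reports to Oscar. So Marisol's skip-level manager is Oscar.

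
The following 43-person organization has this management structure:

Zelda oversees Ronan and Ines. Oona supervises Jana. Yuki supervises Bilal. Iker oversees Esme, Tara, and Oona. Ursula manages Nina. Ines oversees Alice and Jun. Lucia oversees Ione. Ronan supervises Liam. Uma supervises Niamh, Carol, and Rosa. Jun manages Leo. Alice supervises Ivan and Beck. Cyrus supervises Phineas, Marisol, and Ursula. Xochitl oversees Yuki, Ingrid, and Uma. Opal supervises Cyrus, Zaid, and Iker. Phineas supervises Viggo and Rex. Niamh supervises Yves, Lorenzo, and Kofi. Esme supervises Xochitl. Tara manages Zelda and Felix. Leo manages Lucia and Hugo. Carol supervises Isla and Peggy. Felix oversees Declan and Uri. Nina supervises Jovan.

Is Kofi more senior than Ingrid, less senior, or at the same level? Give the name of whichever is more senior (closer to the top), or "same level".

Kofi is 6 levels below Opal; Ingrid is 4. Ingrid is higher.

Ingrid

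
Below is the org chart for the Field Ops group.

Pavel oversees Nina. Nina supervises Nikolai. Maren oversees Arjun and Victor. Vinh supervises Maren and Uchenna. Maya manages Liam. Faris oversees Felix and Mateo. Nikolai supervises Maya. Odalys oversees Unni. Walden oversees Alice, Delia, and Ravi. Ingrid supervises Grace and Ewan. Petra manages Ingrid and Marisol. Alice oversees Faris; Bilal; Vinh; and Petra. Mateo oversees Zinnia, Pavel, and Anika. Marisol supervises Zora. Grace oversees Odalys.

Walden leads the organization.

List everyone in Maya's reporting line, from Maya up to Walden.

Maya -> Nikolai -> Nina -> Pavel -> Mateo -> Faris -> Alice -> Walden

Maya reports to Nikolai. Nikolai reports to Nina. Nina reports to Pavel. Pavel reports to Mateo. Mateo reports to Faris. Faris reports to Alice. Alice reports to Walden. Walden is at the top.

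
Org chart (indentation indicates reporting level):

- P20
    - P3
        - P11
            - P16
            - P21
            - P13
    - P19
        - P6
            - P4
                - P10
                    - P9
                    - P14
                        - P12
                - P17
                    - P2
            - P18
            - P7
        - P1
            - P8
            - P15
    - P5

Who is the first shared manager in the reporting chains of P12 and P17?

P12's chain of managers is P14, P10, P4, P6, P19, P20. P17's chain of managers is P4, P6, P19, P20. The first manager that appears in both chains is P4.

P4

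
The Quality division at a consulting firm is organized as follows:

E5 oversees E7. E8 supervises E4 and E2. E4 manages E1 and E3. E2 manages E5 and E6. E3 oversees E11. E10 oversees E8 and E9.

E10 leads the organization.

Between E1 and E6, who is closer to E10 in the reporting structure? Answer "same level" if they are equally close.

same level

Both E1 and E6 are 3 levels below E10.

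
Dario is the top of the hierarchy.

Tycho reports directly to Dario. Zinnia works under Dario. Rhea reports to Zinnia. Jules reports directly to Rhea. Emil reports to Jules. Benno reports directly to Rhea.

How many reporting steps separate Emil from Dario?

Chain from Emil up to Dario: Emil → Jules → Rhea → Zinnia → Dario. That is 4 steps up, so Emil is 4 levels below Dario.

4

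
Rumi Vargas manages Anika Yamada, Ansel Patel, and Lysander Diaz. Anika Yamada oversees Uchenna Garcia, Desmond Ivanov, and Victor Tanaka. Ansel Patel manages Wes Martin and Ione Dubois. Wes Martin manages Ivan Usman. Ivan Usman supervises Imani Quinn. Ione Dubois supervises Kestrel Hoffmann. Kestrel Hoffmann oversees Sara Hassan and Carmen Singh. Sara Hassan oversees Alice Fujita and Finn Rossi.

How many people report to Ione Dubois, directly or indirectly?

Ione Dubois directly manages Kestrel Hoffmann. Under Kestrel Hoffmann: Carmen Singh, Sara Hassan, Finn Rossi, Alice Fujita (4). That's 5 in total.

5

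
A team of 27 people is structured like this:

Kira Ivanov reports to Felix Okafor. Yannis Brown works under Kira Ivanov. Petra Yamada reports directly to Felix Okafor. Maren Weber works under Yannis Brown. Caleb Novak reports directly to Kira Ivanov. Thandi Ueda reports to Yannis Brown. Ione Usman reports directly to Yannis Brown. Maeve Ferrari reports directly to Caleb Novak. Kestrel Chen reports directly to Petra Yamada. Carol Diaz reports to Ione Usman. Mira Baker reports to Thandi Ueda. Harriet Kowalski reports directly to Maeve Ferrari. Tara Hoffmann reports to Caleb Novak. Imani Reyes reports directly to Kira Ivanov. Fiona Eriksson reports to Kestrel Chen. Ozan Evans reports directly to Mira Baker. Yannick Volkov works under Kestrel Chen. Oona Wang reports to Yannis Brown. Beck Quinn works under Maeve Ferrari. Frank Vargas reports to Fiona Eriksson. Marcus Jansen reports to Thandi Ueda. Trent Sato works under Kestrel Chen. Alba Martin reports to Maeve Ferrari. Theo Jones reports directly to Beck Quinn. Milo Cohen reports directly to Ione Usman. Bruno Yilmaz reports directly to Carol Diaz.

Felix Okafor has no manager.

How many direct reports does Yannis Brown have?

4

Yannis Brown directly manages Maren Weber, Thandi Ueda, Ione Usman, Oona Wang. That is 4 direct reports.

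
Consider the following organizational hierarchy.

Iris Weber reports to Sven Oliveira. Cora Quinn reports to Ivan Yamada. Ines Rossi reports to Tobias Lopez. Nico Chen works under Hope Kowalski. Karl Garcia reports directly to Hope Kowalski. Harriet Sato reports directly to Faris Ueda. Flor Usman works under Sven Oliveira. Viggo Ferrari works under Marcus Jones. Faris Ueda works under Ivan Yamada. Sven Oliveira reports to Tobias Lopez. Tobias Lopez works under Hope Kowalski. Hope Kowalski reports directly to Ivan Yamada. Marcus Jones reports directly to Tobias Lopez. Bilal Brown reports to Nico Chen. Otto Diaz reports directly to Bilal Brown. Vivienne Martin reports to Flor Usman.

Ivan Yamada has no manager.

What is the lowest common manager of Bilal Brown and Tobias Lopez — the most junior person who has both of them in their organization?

Bilal Brown's chain of managers is Nico Chen, Hope Kowalski, Ivan Yamada. Tobias Lopez's chain of managers is Hope Kowalski, Ivan Yamada. The first manager that appears in both chains is Hope Kowalski.

Hope Kowalski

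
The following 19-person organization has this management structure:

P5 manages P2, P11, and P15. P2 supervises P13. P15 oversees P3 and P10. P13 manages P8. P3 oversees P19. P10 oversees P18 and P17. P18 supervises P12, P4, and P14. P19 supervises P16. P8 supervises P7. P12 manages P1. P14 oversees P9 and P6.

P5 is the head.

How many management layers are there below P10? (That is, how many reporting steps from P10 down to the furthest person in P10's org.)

The longest chain under P10 runs P10 → P18 → P14 → P6, which is 3 levels below P10.

3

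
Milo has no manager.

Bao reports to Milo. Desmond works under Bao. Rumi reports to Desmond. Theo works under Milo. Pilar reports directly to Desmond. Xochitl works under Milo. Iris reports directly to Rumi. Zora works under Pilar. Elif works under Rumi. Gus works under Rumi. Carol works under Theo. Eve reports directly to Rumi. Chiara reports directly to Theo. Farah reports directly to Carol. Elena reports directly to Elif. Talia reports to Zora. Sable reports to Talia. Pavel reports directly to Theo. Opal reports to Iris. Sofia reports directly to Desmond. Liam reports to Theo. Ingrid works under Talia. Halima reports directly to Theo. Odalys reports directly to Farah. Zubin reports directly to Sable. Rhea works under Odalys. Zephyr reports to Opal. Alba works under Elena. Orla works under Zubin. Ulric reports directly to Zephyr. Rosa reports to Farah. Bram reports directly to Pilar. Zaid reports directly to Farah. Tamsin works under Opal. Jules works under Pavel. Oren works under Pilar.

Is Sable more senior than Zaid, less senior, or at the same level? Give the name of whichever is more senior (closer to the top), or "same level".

Sable is 6 levels below Milo; Zaid is 4. Zaid is higher.

Zaid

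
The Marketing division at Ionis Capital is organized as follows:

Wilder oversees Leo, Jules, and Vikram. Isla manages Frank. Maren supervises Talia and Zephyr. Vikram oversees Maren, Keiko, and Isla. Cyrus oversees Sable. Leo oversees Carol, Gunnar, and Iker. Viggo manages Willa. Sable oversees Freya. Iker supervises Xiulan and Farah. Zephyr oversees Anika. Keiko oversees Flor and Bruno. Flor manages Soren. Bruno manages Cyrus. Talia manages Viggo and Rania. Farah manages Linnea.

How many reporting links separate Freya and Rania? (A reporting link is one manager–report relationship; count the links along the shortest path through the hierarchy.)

Freya is 5 levels below Vikram, and Rania is 3 levels below Vikram (their lowest common manager). The shortest path runs up from Freya to Vikram and back down to Rania: 5 + 3 = 8 links.

8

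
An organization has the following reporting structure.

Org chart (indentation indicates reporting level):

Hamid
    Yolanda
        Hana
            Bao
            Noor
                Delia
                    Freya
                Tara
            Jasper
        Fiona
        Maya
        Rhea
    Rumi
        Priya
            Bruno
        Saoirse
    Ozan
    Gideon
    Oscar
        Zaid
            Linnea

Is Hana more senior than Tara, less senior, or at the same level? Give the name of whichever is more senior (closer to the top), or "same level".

Hana is 2 levels below Hamid; Tara is 4. Hana is higher.

Hana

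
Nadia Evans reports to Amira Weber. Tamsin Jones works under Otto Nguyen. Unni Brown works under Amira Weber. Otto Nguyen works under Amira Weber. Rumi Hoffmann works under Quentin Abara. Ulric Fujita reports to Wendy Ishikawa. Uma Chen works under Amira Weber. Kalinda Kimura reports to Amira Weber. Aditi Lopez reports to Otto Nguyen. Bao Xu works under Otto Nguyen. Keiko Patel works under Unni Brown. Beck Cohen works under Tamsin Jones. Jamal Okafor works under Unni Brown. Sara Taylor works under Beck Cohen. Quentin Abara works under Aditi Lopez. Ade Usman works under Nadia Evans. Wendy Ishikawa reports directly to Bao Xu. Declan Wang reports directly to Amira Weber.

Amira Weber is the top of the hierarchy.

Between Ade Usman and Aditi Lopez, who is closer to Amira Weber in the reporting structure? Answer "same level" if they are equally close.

same level

Both Ade Usman and Aditi Lopez are 2 levels below Amira Weber.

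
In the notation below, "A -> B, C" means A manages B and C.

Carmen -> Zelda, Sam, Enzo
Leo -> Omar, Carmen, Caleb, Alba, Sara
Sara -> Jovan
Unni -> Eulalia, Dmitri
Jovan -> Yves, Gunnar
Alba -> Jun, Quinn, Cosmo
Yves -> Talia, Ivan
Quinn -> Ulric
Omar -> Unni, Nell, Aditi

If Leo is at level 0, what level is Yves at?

3

Chain from Yves up to Leo: Yves → Jovan → Sara → Leo. That is 3 steps up, so Yves is 3 levels below Leo.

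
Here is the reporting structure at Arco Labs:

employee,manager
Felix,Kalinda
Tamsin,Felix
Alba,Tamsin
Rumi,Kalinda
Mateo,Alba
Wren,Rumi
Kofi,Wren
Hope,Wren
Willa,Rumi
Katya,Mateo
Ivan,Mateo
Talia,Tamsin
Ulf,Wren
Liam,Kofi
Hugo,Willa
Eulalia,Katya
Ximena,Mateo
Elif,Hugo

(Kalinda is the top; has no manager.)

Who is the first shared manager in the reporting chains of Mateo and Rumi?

Kalinda

Mateo's chain of managers is Alba, Tamsin, Felix, Kalinda. Rumi's chain of managers is Kalinda. The first manager that appears in both chains is Kalinda.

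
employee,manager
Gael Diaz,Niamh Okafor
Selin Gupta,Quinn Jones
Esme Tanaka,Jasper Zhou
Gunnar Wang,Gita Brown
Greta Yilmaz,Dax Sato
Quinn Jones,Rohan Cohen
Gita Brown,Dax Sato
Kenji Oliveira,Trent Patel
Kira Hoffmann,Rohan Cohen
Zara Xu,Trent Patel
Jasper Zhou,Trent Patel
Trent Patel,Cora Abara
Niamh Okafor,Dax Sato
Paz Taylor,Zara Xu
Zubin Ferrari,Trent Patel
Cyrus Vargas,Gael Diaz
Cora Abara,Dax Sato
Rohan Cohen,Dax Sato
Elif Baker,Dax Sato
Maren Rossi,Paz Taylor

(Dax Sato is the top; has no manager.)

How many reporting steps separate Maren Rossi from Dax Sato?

Chain from Maren Rossi up to Dax Sato: Maren Rossi → Paz Taylor → Zara Xu → Trent Patel → Cora Abara → Dax Sato. That is 5 steps up, so Maren Rossi is 5 levels below Dax Sato.

5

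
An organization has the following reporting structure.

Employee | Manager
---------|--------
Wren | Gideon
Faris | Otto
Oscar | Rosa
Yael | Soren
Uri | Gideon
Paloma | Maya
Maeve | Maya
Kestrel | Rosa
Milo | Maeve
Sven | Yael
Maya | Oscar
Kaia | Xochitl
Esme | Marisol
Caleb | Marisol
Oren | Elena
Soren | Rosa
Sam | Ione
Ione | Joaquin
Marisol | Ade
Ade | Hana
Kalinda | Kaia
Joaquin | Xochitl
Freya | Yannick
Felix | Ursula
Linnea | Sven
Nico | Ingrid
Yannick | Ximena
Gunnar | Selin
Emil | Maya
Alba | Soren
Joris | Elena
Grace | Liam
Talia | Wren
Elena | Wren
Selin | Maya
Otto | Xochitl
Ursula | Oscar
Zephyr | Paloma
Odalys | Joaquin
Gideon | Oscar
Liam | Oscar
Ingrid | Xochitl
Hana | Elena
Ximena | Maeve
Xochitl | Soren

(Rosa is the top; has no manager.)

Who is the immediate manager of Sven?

Yael

Sven reports directly to Yael.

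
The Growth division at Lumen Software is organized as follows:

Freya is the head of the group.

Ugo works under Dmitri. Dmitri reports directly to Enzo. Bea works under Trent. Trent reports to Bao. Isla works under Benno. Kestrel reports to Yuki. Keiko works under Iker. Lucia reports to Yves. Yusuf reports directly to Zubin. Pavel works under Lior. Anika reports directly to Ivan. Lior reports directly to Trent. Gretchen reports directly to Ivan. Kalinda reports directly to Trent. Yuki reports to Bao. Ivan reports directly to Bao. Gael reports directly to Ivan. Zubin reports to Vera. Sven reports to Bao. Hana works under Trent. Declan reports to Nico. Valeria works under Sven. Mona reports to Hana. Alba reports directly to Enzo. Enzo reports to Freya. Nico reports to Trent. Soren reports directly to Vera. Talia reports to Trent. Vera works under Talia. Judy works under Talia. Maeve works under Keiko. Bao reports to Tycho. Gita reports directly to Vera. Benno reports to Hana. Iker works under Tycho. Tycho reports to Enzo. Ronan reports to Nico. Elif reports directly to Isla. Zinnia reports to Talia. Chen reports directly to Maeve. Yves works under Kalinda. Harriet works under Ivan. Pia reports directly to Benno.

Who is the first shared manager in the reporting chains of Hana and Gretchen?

Bao

Hana's chain of managers is Trent, Bao, Tycho, Enzo, Freya. Gretchen's chain of managers is Ivan, Bao, Tycho, Enzo, Freya. The first manager that appears in both chains is Bao.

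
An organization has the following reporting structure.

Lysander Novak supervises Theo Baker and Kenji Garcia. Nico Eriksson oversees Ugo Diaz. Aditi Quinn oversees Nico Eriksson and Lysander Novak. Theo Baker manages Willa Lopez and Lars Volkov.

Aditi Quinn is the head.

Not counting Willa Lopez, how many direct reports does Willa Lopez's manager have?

1

Willa Lopez reports to Theo Baker. Theo Baker's other direct reports are Lars Volkov — 1 peer.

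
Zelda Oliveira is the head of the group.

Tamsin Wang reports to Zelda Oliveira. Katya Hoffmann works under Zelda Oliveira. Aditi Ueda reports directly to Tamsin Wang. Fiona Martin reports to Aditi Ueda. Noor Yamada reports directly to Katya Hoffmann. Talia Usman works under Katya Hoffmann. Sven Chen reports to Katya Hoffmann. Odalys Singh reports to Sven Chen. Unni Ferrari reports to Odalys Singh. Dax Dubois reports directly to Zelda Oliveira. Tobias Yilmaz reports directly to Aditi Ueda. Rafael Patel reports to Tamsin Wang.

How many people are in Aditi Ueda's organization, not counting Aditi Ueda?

Aditi Ueda directly manages Fiona Martin, Tobias Yilmaz. Fiona Martin has no reports. Tobias Yilmaz has no reports. So Aditi Ueda's organization is 2 direct reports plus everyone under them: 1 + 1 = 2.

2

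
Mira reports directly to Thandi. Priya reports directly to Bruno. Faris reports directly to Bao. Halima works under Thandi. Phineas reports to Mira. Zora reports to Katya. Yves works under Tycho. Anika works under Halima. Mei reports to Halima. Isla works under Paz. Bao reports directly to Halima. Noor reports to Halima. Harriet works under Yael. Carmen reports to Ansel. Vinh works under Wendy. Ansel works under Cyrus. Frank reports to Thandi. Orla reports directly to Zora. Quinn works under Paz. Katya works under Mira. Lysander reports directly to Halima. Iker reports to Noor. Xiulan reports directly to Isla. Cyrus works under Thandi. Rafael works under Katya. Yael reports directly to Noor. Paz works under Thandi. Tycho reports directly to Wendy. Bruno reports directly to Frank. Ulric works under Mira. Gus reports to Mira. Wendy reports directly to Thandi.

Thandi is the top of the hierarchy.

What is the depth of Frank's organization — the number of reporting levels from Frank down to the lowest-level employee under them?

The longest chain under Frank runs Frank → Bruno → Priya, which is 2 levels below Frank.

2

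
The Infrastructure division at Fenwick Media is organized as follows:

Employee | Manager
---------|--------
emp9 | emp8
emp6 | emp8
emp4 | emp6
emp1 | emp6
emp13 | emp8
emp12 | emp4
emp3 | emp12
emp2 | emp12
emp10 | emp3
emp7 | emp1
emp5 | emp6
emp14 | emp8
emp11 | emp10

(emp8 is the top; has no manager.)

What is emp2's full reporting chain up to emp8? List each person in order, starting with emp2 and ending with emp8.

emp2 reports to emp12. emp12 reports to emp4. emp4 reports to emp6. emp6 reports to emp8. emp8 is at the top.

emp2 -> emp12 -> emp4 -> emp6 -> emp8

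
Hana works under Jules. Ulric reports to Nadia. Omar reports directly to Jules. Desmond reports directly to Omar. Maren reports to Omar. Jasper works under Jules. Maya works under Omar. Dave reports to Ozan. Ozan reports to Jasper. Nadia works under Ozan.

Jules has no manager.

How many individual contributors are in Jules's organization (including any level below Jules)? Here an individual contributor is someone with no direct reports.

6

The people in Jules's organization with no one reporting to them are Desmond, Maren, Maya, Hana, Dave, Ulric. That is 6.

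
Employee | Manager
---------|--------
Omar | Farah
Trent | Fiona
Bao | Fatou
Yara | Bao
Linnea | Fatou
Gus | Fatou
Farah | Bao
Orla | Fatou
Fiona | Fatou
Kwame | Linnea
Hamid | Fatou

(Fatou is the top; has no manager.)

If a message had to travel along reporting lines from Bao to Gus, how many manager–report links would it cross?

Bao is 1 level below Fatou, and Gus is 1 level below Fatou (their lowest common manager). The shortest path runs up from Bao to Fatou and back down to Gus: 1 + 1 = 2 links.

2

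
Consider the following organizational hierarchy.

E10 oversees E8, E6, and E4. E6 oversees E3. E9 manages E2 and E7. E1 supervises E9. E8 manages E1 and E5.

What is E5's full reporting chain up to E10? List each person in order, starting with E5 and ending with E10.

E5 reports to E8. E8 reports to E10. E10 is at the top.

E5 -> E8 -> E10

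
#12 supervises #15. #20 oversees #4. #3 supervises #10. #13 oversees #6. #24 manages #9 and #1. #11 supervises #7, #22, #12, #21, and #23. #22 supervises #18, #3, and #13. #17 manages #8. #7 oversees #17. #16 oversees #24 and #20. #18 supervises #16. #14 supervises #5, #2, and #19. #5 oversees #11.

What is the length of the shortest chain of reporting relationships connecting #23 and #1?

#23 is 1 level below #11, and #1 is 5 levels below #11 (their lowest common manager). The shortest path runs up from #23 to #11 and back down to #1: 1 + 5 = 6 links.

6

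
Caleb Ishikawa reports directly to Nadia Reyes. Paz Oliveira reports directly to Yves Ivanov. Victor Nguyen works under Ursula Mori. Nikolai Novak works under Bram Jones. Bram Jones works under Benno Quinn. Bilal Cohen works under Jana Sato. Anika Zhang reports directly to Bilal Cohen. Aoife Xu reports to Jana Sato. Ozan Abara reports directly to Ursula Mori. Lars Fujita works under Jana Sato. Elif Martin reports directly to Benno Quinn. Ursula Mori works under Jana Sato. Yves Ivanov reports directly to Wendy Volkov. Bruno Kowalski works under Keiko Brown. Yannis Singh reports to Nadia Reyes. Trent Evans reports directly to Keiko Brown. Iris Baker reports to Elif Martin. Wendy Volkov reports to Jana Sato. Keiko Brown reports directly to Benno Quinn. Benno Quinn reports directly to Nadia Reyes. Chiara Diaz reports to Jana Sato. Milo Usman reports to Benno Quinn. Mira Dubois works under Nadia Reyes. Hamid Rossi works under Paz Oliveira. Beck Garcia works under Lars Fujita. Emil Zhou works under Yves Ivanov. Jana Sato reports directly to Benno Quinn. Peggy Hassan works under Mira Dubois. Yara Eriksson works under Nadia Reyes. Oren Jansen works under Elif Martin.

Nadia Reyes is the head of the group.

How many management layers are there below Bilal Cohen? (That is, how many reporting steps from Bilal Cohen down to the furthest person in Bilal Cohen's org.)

The longest chain under Bilal Cohen runs Bilal Cohen → Anika Zhang, which is 1 level below Bilal Cohen.

1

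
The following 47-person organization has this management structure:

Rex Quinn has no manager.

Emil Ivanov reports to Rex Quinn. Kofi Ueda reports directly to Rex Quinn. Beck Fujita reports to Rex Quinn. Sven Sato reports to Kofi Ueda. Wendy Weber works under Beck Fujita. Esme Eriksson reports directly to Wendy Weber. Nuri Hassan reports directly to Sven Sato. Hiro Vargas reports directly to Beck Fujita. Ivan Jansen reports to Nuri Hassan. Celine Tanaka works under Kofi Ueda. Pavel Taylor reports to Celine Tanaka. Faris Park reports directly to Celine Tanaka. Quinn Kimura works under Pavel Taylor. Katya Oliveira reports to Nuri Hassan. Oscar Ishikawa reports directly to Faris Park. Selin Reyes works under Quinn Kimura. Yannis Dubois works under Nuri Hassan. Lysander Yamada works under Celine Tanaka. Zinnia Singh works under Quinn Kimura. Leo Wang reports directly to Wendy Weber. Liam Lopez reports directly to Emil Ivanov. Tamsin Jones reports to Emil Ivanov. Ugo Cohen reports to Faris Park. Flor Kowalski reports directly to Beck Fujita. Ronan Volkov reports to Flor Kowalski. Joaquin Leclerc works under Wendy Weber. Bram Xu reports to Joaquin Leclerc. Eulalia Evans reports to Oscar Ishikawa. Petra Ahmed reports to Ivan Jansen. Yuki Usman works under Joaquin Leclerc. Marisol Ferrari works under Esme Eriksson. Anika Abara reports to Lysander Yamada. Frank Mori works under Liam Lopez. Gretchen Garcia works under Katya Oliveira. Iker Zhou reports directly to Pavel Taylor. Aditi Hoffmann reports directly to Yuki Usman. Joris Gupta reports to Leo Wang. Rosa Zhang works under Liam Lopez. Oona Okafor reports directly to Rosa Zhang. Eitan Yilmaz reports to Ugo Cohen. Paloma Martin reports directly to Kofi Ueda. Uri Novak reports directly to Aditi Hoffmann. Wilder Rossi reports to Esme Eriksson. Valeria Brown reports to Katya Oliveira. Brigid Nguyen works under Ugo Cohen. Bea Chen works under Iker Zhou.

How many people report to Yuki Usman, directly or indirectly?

2

Yuki Usman directly manages Aditi Hoffmann. Under Aditi Hoffmann: Uri Novak (1). That's 2 in total.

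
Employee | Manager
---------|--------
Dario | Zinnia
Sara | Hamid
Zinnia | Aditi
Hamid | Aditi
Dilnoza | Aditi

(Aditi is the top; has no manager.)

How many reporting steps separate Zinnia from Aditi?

Chain from Zinnia up to Aditi: Zinnia → Aditi. That is 1 step up, so Zinnia is 1 level below Aditi.

1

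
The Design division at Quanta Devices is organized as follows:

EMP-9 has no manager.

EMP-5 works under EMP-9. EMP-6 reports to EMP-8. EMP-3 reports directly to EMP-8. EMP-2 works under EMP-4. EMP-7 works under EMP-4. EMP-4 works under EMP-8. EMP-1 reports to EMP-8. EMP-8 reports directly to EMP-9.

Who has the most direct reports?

Direct-report counts: EMP-9 has 2; EMP-8 has 4; EMP-4 has 2. The largest is 4, held by EMP-8.

EMP-8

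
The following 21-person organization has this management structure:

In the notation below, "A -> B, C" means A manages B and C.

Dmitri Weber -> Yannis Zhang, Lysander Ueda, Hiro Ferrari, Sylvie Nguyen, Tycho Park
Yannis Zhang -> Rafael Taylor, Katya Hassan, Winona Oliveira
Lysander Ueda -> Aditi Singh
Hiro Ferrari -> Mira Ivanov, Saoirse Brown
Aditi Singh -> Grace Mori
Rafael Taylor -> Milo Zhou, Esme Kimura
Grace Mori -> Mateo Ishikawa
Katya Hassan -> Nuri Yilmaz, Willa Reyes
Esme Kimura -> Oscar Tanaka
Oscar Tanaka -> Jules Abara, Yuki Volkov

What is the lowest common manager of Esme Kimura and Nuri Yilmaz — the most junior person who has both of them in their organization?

Yannis Zhang

Esme Kimura's chain of managers is Rafael Taylor, Yannis Zhang, Dmitri Weber. Nuri Yilmaz's chain of managers is Katya Hassan, Yannis Zhang, Dmitri Weber. The first manager that appears in both chains is Yannis Zhang.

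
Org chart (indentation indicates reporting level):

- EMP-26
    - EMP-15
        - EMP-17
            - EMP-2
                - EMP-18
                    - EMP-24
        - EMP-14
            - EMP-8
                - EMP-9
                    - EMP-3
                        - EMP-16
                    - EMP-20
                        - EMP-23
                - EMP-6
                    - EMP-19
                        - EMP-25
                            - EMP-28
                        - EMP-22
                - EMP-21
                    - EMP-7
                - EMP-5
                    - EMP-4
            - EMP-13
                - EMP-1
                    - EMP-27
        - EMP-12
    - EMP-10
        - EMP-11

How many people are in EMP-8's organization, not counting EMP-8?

14

EMP-8 directly manages EMP-9, EMP-6, EMP-21, EMP-5. Under EMP-9: EMP-20, EMP-23, EMP-3, EMP-16 (4). Under EMP-6: EMP-19, EMP-22, EMP-25, EMP-28 (4). Under EMP-21: EMP-7 (1). Under EMP-5: EMP-4 (1). So EMP-8's organization is 4 direct reports plus everyone under them: 5 + 5 + 2 + 2 = 14.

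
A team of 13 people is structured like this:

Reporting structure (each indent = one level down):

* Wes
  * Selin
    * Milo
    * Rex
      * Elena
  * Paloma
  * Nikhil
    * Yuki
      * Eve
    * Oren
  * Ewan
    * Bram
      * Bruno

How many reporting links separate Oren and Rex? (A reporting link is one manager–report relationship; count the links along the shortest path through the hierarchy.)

4

Oren is 2 levels below Wes, and Rex is 2 levels below Wes (their lowest common manager). The shortest path runs up from Oren to Wes and back down to Rex: 2 + 2 = 4 links.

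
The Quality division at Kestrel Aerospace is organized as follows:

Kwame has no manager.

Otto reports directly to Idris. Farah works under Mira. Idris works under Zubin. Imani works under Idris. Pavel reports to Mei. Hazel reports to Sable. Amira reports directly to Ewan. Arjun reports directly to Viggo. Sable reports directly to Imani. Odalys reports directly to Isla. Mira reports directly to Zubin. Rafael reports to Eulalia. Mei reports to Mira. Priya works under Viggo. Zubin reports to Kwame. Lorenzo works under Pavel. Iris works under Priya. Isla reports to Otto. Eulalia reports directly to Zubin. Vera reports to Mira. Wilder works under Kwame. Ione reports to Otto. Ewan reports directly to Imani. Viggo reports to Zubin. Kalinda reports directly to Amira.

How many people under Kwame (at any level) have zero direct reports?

11

The people in Kwame's organization with no one reporting to them are Wilder, Rafael, Iris, Arjun, Hazel, Kalinda, Ione, Odalys, Vera, Farah, Lorenzo. That is 11.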